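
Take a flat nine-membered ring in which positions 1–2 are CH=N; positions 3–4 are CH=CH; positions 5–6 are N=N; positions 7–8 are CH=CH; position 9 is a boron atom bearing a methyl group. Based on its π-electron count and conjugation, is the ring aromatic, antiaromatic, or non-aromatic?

Every ring atom contributes a p orbital perpendicular to the ring (every atom in a ring double bond is sp² and brings one electron to the p orbital; each =N– nitrogen is pyridine-type (lone pair in the sp² plane, one electron in the p orbital); the boron has an empty p orbital), so the π system is cyclic and fully conjugated.
Adding the contributions, 4 × 2 = 8 from the double-bond units + 0 from the B(methyl) atom = 8.
With 8 = 4·2 π electrons, Hückel's rule classifies the planar ring as antiaromatic.

Antiaromatic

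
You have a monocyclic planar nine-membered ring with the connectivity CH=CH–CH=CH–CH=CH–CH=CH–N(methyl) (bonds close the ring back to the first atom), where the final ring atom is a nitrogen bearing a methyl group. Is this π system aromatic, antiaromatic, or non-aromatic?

Every ring atom contributes a p orbital perpendicular to the ring (every atom in a ring double bond is sp² and brings one electron to the p orbital; the pyrrole-type nitrogen donates its lone pair from the p orbital), so the π system is cyclic and fully conjugated.
Tallying contributions gives 4 × 2 = 8 from the double-bond units + 2 from the N(methyl) atom = 10.
With 10 π electrons (n = 2), the Hückel 4n+2 condition holds.

Aromatic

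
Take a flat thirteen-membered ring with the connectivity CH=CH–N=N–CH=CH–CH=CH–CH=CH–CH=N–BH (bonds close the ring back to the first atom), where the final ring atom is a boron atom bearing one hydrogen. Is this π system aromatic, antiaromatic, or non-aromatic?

Antiaromatic

The p orbitals form a continuous loop: each doubly-bonded ring atom is sp² with one p-orbital electron; the doubly-bonded nitrogens are pyridine-type — their lone pairs lie in the ring plane, leaving one electron in the p orbital; the boron has an empty p orbital. The ring is fully conjugated.
π-electron count: 6 × 2 = 12 from the double-bond units + 0 from the BH atom = 12.
12 is a 4n count (n = 3), so the planar conjugated ring is antiaromatic.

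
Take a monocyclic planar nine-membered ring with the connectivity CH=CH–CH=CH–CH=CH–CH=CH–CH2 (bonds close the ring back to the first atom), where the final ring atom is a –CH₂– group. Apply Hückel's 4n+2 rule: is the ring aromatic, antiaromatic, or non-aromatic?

The CH2 position has four σ bonds — the tetrahedral CH₂ carbon is sp³ and has no p orbital in the ring π system — so the cyclic conjugation is interrupted.
Without a continuous loop of overlapping p orbitals the Hückel electron count never comes into play.

Non-aromatic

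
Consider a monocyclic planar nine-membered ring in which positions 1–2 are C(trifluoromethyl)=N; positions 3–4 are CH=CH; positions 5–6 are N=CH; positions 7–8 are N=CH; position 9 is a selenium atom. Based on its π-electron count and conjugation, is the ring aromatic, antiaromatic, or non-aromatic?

All ring atoms are sp² and supply a p orbital to the ring (every atom in a ring double bond is sp² and brings one electron to the p orbital; each sp² =N– keeps its lone pair in-plane and puts one electron into the π system; the selenium donates one lone pair from its p orbital); the conjugation is uninterrupted.
Adding the contributions, 4 × 2 = 8 from the double-bond units + 2 from the Se atom = 10.
With 10 π electrons (n = 2), the Hückel 4n+2 condition holds.

Aromatic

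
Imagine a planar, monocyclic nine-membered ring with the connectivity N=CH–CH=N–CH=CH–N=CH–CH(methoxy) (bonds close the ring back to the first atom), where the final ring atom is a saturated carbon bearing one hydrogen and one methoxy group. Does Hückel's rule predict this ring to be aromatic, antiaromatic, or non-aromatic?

Non-aromatic

The CH(methoxy) position has four σ bonds — that saturated carbon is sp³ and has no p orbital in the ring π system — so the cyclic conjugation is interrupted.
Hückel's rule only applies to fully conjugated rings, so this one is simply non-aromatic.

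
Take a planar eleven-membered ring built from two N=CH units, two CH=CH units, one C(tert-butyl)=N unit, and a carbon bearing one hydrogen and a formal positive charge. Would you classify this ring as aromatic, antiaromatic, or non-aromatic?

Aromatic

The p orbitals form a continuous loop: the double-bond atoms are sp², each contributing one p electron; each sp² =N– keeps its lone pair in-plane and puts one electron into the π system; the carbocation has an empty p orbital. The ring is fully conjugated.
Counting π electrons: 5 × 2 = 10 from the double-bond units + 0 from the CH(+) atom = 10.
Since 10 = 4·2 + 2, the ring meets the 4n+2 criterion.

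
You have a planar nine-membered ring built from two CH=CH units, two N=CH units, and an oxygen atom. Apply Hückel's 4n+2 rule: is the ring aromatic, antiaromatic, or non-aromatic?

Aromatic

All ring atoms are sp² and supply a p orbital to the ring (every atom in a ring double bond is sp² and brings one electron to the p orbital; each sp² =N– keeps its lone pair in-plane and puts one electron into the π system; the oxygen donates one lone pair from its p orbital); the conjugation is uninterrupted.
Tallying contributions gives 4 × 2 = 8 from the double-bond units + 2 from the O atom = 10.
Since 10 = 4·2 + 2, the ring meets the 4n+2 criterion.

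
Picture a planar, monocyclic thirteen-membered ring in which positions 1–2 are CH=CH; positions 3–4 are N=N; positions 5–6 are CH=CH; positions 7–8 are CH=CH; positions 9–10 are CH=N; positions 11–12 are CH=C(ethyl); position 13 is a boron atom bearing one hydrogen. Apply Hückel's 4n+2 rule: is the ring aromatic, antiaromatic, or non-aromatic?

Antiaromatic

All ring atoms are sp² and supply a p orbital to the ring (the double-bond atoms are sp², each contributing one p electron; each =N– nitrogen is pyridine-type (lone pair in the sp² plane, one electron in the p orbital); the boron has an empty p orbital); the conjugation is uninterrupted.
Tallying contributions gives 6 × 2 = 12 from the double-bond units + 0 from the BH atom = 12.
12 is a 4n count (n = 3), so the planar conjugated ring is antiaromatic.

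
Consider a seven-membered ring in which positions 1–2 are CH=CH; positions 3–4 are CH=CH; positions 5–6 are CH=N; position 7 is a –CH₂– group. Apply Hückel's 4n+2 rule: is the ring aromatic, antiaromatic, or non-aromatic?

Because the tetrahedral CH₂ carbon is sp³ and has no p orbital in the ring π system at the CH2 position, the π system cannot extend all the way around the ring.
A ring that is not fully conjugated cannot be aromatic or antiaromatic regardless of its π-electron count.

Non-aromatic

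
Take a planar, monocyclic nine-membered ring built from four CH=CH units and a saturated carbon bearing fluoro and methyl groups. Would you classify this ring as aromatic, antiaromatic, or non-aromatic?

Non-aromatic

The C(fluoro)(methyl) carbon is saturated: that saturated carbon is sp³ and has no p orbital in the ring π system. Conjugation is not continuous around the ring.
A ring that is not fully conjugated cannot be aromatic or antiaromatic regardless of its π-electron count.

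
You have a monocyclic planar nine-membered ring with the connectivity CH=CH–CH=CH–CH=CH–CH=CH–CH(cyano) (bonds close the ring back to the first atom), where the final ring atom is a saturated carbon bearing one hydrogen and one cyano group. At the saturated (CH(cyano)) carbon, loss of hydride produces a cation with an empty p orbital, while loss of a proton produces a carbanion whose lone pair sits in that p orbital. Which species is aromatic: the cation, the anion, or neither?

The anion

Once that carbon is sp², every ring atom has a p orbital and both ions are fully conjugated.
Cation: 4 × 2 + 0 = 8 π electrons → 4(2), antiaromatic.
Anion: 4 × 2 + 2 = 10 π electrons → 4(2)+2, aromatic.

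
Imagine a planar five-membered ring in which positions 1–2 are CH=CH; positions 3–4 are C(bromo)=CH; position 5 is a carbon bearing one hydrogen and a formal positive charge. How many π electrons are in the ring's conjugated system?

4

Every ring atom contributes a p orbital perpendicular to the ring (each doubly-bonded ring atom is sp² with one p-orbital electron; the carbocation has an empty p orbital), so the π system is cyclic and fully conjugated.
Adding the contributions, 2 × 2 = 4 from the double-bond units + 0 from the CH(+) atom = 4.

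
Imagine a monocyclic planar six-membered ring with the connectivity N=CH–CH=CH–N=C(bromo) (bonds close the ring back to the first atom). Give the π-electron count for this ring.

6

The p orbitals form a continuous loop: each doubly-bonded ring atom is sp² with one p-orbital electron; the doubly-bonded nitrogens are pyridine-type — their lone pairs lie in the ring plane, leaving one electron in the p orbital. The ring is fully conjugated.
π-electron count: 3 × 2 = 6 from the 3 double-bond units.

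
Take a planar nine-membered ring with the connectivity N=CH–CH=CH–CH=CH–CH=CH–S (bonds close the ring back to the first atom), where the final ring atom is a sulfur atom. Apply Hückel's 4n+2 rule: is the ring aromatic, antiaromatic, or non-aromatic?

Check conjugation: every atom in a ring double bond is sp² and brings one electron to the p orbital; the doubly-bonded nitrogens are pyridine-type — their lone pairs lie in the ring plane, leaving one electron in the p orbital; the sulfur donates one lone pair from its p orbital — every position has a p orbital, so the cyclic π system is continuous.
Adding the contributions, 4 × 2 = 8 from the double-bond units + 2 from the S atom = 10.
With 10 π electrons (n = 2), the Hückel 4n+2 condition holds.

Aromatic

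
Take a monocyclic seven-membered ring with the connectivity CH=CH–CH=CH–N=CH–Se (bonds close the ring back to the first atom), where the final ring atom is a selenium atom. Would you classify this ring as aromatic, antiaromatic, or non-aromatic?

The p orbitals form a continuous loop: every atom in a ring double bond is sp² and brings one electron to the p orbital; the doubly-bonded nitrogens are pyridine-type — their lone pairs lie in the ring plane, leaving one electron in the p orbital; the selenium donates one lone pair from its p orbital. The ring is fully conjugated.
Tallying contributions gives 3 × 2 = 6 from the double-bond units + 2 from the Se atom = 8.
8 = 4(2); a planar, fully conjugated 4n system is antiaromatic.

Antiaromatic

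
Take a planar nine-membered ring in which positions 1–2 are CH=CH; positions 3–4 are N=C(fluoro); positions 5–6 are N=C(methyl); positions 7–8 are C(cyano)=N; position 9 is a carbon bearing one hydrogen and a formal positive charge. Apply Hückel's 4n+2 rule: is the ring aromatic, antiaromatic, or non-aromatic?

Antiaromatic

The p orbitals form a continuous loop: every atom in a ring double bond is sp² and brings one electron to the p orbital; each =N– nitrogen is pyridine-type (lone pair in the sp² plane, one electron in the p orbital); the carbocation has an empty p orbital. The ring is fully conjugated.
Adding the contributions, 4 × 2 = 8 from the double-bond units + 0 from the CH(+) atom = 8.
With 8 = 4·2 π electrons, Hückel's rule classifies the planar ring as antiaromatic.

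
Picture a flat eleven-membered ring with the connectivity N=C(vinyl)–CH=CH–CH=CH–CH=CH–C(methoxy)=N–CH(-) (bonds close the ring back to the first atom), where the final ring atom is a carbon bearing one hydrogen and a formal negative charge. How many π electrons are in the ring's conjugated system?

12

All ring atoms are sp² and supply a p orbital to the ring (each doubly-bonded ring atom is sp² with one p-orbital electron; the doubly-bonded nitrogens are pyridine-type — their lone pairs lie in the ring plane, leaving one electron in the p orbital; the carbanion's lone pair occupies the p orbital); the conjugation is uninterrupted.
Tallying contributions gives 5 × 2 = 10 from the double-bond units + 2 from the CH(-) atom = 12.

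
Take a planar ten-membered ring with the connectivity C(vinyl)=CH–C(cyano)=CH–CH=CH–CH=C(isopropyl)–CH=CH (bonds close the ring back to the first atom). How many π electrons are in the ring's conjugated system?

Every ring atom contributes a p orbital perpendicular to the ring (every atom in a ring double bond is sp² and brings one electron to the p orbital), so the π system is cyclic and fully conjugated.
Tallying contributions gives 5 × 2 = 10 from the 5 double-bond units.

10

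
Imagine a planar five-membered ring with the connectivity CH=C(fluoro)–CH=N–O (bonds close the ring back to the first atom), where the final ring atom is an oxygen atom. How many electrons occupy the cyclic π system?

The p orbitals form a continuous loop: the double-bond atoms are sp², each contributing one p electron; each sp² =N– keeps its lone pair in-plane and puts one electron into the π system; the oxygen donates one lone pair from its p orbital. The ring is fully conjugated.
Tallying contributions gives 2 × 2 = 4 from the double-bond units + 2 from the O atom = 6.

6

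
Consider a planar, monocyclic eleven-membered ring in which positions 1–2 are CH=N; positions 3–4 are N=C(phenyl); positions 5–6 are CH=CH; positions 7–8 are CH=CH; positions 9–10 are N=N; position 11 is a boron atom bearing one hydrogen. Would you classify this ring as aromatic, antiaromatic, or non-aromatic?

Aromatic

Check conjugation: every atom in a ring double bond is sp² and brings one electron to the p orbital; each =N– nitrogen is pyridine-type (lone pair in the sp² plane, one electron in the p orbital); the boron has an empty p orbital — every position has a p orbital, so the cyclic π system is continuous.
Adding the contributions, 5 × 2 = 10 from the double-bond units + 0 from the BH atom = 10.
Since 10 = 4·2 + 2, the ring meets the 4n+2 criterion.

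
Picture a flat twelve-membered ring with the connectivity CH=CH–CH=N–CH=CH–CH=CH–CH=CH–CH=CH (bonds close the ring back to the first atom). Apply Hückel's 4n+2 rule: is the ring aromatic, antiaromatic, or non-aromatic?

Antiaromatic

The p orbitals form a continuous loop: every atom in a ring double bond is sp² and brings one electron to the p orbital; each sp² =N– keeps its lone pair in-plane and puts one electron into the π system. The ring is fully conjugated.
π-electron count: 6 × 2 = 12 from the 6 double-bond units.
With 12 = 4·3 π electrons, Hückel's rule classifies the planar ring as antiaromatic.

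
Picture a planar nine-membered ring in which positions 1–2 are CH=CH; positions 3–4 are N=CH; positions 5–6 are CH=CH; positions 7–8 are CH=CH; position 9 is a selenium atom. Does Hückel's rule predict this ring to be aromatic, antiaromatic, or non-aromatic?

Aromatic

The p orbitals form a continuous loop: every atom in a ring double bond is sp² and brings one electron to the p orbital; each sp² =N– keeps its lone pair in-plane and puts one electron into the π system; the selenium donates one lone pair from its p orbital. The ring is fully conjugated.
Counting π electrons: 4 × 2 = 8 from the double-bond units + 2 from the Se atom = 10.
That gives a 4n+2 count (10, n = 2).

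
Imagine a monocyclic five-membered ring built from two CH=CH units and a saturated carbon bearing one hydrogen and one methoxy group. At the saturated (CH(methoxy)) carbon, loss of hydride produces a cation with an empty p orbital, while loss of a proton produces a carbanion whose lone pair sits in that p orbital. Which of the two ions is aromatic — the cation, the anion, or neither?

The anion

Both ions have a continuous loop of p orbitals — each ring atom is sp².
Cation: 2 × 2 + 0 = 4 π electrons → 4(1), antiaromatic.
Anion: 2 × 2 + 2 = 6 π electrons → 4(1)+2, aromatic.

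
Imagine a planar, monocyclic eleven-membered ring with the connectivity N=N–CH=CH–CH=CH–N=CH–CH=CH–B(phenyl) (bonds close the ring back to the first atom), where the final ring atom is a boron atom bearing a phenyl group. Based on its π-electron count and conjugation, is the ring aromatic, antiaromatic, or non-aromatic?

Aromatic

Every ring atom contributes a p orbital perpendicular to the ring (every atom in a ring double bond is sp² and brings one electron to the p orbital; the doubly-bonded nitrogens are pyridine-type — their lone pairs lie in the ring plane, leaving one electron in the p orbital; the boron has an empty p orbital), so the π system is cyclic and fully conjugated.
π-electron count: 5 × 2 = 10 from the double-bond units + 0 from the B(phenyl) atom = 10.
10 = 4(2) + 2, which satisfies Hückel's 4n+2 rule.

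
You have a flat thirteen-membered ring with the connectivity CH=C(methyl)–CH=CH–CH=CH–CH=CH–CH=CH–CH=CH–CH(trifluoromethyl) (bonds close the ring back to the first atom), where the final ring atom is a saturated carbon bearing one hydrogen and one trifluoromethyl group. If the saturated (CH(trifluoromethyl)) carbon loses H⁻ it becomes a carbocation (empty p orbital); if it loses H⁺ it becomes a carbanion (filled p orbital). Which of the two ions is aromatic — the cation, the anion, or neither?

The anion

In either ion the ring is fully conjugated: every atom, including the new sp² carbon, supplies a p orbital.
Cation: 6 × 2 + 0 = 12 π electrons → 4(3), antiaromatic.
Anion: 6 × 2 + 2 = 14 π electrons → 4(3)+2, aromatic.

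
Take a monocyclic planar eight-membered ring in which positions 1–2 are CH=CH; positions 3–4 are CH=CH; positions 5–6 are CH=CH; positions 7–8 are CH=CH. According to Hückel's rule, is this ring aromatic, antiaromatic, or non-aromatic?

Every ring atom contributes a p orbital perpendicular to the ring (every atom in a ring double bond is sp² and brings one electron to the p orbital), so the π system is cyclic and fully conjugated.
Tallying contributions gives 4 × 2 = 8 from the 4 double-bond units.
With 8 = 4·2 π electrons, Hückel's rule classifies the planar ring as antiaromatic.
(The species described is cyclooctatetraene.)

Antiaromatic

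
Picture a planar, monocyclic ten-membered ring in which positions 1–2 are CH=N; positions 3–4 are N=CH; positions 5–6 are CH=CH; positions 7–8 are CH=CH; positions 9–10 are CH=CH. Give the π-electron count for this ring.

Check conjugation: the double-bond atoms are sp², each contributing one p electron; each =N– nitrogen is pyridine-type (lone pair in the sp² plane, one electron in the p orbital) — every position has a p orbital, so the cyclic π system is continuous.
Counting π electrons: 5 × 2 = 10 from the 5 double-bond units.

10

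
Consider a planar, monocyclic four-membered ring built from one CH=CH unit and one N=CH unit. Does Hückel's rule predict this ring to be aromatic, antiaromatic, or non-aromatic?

Antiaromatic

The p orbitals form a continuous loop: each doubly-bonded ring atom is sp² with one p-orbital electron; each =N– nitrogen is pyridine-type (lone pair in the sp² plane, one electron in the p orbital). The ring is fully conjugated.
π-electron count: 2 × 2 = 4 from the 2 double-bond units.
With 4 = 4·1 π electrons, Hückel's rule classifies the planar ring as antiaromatic.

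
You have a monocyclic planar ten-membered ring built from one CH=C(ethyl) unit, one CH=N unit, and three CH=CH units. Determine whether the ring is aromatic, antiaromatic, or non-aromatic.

All ring atoms are sp² and supply a p orbital to the ring (the double-bond atoms are sp², each contributing one p electron; each sp² =N– keeps its lone pair in-plane and puts one electron into the π system); the conjugation is uninterrupted.
Tallying contributions gives 5 × 2 = 10 from the 5 double-bond units.
10 = 4(2) + 2, which satisfies Hückel's 4n+2 rule.

Aromatic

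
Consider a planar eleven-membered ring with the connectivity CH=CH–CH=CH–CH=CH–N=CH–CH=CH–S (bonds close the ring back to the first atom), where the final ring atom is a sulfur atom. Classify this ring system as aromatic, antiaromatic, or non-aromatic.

Every ring atom contributes a p orbital perpendicular to the ring (each doubly-bonded ring atom is sp² with one p-orbital electron; each =N– nitrogen is pyridine-type (lone pair in the sp² plane, one electron in the p orbital); the sulfur donates one lone pair from its p orbital), so the π system is cyclic and fully conjugated.
Tallying contributions gives 5 × 2 = 10 from the double-bond units + 2 from the S atom = 12.
A 4n π count (12, n = 3) in a planar conjugated ring means antiaromatic.

Antiaromatic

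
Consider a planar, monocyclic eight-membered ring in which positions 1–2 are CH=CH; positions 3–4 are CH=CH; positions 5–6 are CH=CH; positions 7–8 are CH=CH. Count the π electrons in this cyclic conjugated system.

Check conjugation: the double-bond atoms are sp², each contributing one p electron — every position has a p orbital, so the cyclic π system is continuous.
Adding the contributions, 4 × 2 = 8 from the 4 double-bond units.

8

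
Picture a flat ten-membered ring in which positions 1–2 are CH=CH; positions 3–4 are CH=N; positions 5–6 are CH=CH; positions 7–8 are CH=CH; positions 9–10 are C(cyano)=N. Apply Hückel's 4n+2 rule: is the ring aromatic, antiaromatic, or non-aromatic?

Check conjugation: every atom in a ring double bond is sp² and brings one electron to the p orbital; each sp² =N– keeps its lone pair in-plane and puts one electron into the π system — every position has a p orbital, so the cyclic π system is continuous.
Adding the contributions, 5 × 2 = 10 from the 5 double-bond units.
10 = 4(2) + 2, which satisfies Hückel's 4n+2 rule.

Aromatic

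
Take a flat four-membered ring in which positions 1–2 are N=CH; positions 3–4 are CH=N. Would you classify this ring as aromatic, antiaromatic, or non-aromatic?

Antiaromatic

The p orbitals form a continuous loop: every atom in a ring double bond is sp² and brings one electron to the p orbital; the doubly-bonded nitrogens are pyridine-type — their lone pairs lie in the ring plane, leaving one electron in the p orbital. The ring is fully conjugated.
π-electron count: 2 × 2 = 4 from the 2 double-bond units.
4 = 4(1); a planar, fully conjugated 4n system is antiaromatic.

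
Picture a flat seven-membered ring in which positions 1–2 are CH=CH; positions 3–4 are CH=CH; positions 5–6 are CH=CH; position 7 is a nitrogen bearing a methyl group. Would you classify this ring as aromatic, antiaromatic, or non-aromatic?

Antiaromatic

All ring atoms are sp² and supply a p orbital to the ring (each doubly-bonded ring atom is sp² with one p-orbital electron; the pyrrole-type nitrogen donates its lone pair from the p orbital); the conjugation is uninterrupted.
Tallying contributions gives 3 × 2 = 6 from the double-bond units + 2 from the N(methyl) atom = 8.
With 8 = 4·2 π electrons, Hückel's rule classifies the planar ring as antiaromatic.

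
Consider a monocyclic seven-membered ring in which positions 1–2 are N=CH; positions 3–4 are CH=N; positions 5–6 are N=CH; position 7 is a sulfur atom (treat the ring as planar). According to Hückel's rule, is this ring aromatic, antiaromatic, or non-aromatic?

Antiaromatic

Check conjugation: each doubly-bonded ring atom is sp² with one p-orbital electron; each sp² =N– keeps its lone pair in-plane and puts one electron into the π system; the sulfur donates one lone pair from its p orbital — every position has a p orbital, so the cyclic π system is continuous.
Tallying contributions gives 3 × 2 = 6 from the double-bond units + 2 from the S atom = 8.
8 is a 4n count (n = 2), so the planar conjugated ring is antiaromatic.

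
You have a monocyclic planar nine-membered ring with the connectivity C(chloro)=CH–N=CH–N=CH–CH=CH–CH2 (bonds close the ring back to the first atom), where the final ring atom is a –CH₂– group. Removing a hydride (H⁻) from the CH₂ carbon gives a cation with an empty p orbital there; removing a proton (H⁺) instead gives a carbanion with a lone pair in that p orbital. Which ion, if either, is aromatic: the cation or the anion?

In both ions every ring atom is sp² and contributes a p orbital, so both rings are fully conjugated.
Cation: 4 × 2 + 0 = 8 π electrons → 4(2), antiaromatic.
Anion: 4 × 2 + 2 = 10 π electrons → 4(2)+2, aromatic.

The anion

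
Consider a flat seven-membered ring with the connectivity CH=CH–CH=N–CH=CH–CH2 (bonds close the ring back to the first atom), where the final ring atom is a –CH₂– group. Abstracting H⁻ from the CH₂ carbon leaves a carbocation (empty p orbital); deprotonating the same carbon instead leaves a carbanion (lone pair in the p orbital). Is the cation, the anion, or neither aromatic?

Both ions have a continuous loop of p orbitals — each ring atom is sp².
Cation: 3 × 2 + 0 = 6 π electrons → 4(1)+2, aromatic.
Anion: 3 × 2 + 2 = 8 π electrons → 4(2), antiaromatic.

The cation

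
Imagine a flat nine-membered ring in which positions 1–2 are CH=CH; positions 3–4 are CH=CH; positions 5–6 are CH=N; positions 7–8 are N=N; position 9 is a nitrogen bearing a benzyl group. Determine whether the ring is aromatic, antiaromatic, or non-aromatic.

Aromatic

All ring atoms are sp² and supply a p orbital to the ring (the double-bond atoms are sp², each contributing one p electron; each sp² =N– keeps its lone pair in-plane and puts one electron into the π system; the pyrrole-type nitrogen donates its lone pair from the p orbital); the conjugation is uninterrupted.
Tallying contributions gives 4 × 2 = 8 from the double-bond units + 2 from the N(benzyl) atom = 10.
10 = 4(2) + 2, which satisfies Hückel's 4n+2 rule.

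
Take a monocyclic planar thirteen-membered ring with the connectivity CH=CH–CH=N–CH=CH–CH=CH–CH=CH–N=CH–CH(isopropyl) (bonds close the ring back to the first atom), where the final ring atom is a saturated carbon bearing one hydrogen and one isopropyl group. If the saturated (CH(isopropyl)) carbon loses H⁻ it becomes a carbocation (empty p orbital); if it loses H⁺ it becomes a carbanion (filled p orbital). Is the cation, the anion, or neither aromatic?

Once that carbon is sp², every ring atom has a p orbital and both ions are fully conjugated.
Cation: 6 × 2 + 0 = 12 π electrons → 4(3), antiaromatic.
Anion: 6 × 2 + 2 = 14 π electrons → 4(3)+2, aromatic.

The anion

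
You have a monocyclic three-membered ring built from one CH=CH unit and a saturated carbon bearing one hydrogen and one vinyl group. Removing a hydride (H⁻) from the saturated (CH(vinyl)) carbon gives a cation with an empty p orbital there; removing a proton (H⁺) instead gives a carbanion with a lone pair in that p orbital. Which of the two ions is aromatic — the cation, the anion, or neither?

Both ions have a continuous loop of p orbitals — each ring atom is sp².
Cation: 1 × 2 + 0 = 2 π electrons → 4(0)+2, aromatic.
Anion: 1 × 2 + 2 = 4 π electrons → 4(1), antiaromatic.

The cation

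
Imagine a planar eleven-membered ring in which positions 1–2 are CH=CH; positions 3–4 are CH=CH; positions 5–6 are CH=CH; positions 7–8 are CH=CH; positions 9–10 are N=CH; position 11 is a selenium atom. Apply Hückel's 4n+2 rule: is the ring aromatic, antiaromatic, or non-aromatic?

The p orbitals form a continuous loop: every atom in a ring double bond is sp² and brings one electron to the p orbital; the doubly-bonded nitrogens are pyridine-type — their lone pairs lie in the ring plane, leaving one electron in the p orbital; the selenium donates one lone pair from its p orbital. The ring is fully conjugated.
Tallying contributions gives 5 × 2 = 10 from the double-bond units + 2 from the Se atom = 12.
A 4n π count (12, n = 3) in a planar conjugated ring means antiaromatic.

Antiaromatic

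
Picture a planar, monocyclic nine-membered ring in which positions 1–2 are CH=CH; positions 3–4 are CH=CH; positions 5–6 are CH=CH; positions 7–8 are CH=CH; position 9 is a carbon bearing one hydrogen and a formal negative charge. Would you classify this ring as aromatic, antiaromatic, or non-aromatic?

Check conjugation: every atom in a ring double bond is sp² and brings one electron to the p orbital; the carbanion's lone pair occupies the p orbital — every position has a p orbital, so the cyclic π system is continuous.
Tallying contributions gives 4 × 2 = 8 from the double-bond units + 2 from the CH(-) atom = 10.
That gives a 4n+2 count (10, n = 2).

Aromatic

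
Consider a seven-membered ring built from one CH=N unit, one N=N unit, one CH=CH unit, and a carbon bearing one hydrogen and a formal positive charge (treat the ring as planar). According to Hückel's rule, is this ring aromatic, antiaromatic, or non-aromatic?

Check conjugation: the double-bond atoms are sp², each contributing one p electron; each =N– nitrogen is pyridine-type (lone pair in the sp² plane, one electron in the p orbital); the carbocation has an empty p orbital — every position has a p orbital, so the cyclic π system is continuous.
Adding the contributions, 3 × 2 = 6 from the double-bond units + 0 from the CH(+) atom = 6.
6 = 4(1) + 2, which satisfies Hückel's 4n+2 rule.

Aromatic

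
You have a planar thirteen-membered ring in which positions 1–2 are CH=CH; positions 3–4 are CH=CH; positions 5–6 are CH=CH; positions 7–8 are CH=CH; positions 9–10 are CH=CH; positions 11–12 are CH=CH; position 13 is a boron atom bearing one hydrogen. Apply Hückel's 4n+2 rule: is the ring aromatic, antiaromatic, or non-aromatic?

Check conjugation: the double-bond atoms are sp², each contributing one p electron; the boron has an empty p orbital — every position has a p orbital, so the cyclic π system is continuous.
Counting π electrons: 6 × 2 = 12 from the double-bond units + 0 from the BH atom = 12.
With 12 = 4·3 π electrons, Hückel's rule classifies the planar ring as antiaromatic.

Antiaromatic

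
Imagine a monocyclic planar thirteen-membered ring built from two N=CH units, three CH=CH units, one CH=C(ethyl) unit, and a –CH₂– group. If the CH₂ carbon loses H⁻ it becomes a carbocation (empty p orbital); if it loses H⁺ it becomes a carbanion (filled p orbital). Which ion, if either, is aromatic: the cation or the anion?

The anion

In both ions every ring atom is sp² and contributes a p orbital, so both rings are fully conjugated.
Cation: 6 × 2 + 0 = 12 π electrons → 4(3), antiaromatic.
Anion: 6 × 2 + 2 = 14 π electrons → 4(3)+2, aromatic.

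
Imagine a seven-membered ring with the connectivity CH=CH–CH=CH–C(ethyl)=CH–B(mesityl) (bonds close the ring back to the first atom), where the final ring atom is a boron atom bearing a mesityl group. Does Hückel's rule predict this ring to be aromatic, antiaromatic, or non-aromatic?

All ring atoms are sp² and supply a p orbital to the ring (every atom in a ring double bond is sp² and brings one electron to the p orbital; the boron has an empty p orbital); the conjugation is uninterrupted.
Tallying contributions gives 3 × 2 = 6 from the double-bond units + 0 from the B(mesityl) atom = 6.
That gives a 4n+2 count (6, n = 1).

Aromatic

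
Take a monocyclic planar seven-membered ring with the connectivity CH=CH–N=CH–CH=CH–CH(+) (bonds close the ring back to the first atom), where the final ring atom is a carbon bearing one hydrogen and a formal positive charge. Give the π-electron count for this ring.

All ring atoms are sp² and supply a p orbital to the ring (every atom in a ring double bond is sp² and brings one electron to the p orbital; each sp² =N– keeps its lone pair in-plane and puts one electron into the π system; the carbocation has an empty p orbital); the conjugation is uninterrupted.
π-electron count: 3 × 2 = 6 from the double-bond units + 0 from the CH(+) atom = 6.

6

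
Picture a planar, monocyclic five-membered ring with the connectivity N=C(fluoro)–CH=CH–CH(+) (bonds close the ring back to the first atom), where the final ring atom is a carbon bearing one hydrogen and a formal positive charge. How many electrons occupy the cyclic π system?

Check conjugation: every atom in a ring double bond is sp² and brings one electron to the p orbital; the doubly-bonded nitrogens are pyridine-type — their lone pairs lie in the ring plane, leaving one electron in the p orbital; the carbocation has an empty p orbital — every position has a p orbital, so the cyclic π system is continuous.
π-electron count: 2 × 2 = 4 from the double-bond units + 0 from the CH(+) atom = 4.

4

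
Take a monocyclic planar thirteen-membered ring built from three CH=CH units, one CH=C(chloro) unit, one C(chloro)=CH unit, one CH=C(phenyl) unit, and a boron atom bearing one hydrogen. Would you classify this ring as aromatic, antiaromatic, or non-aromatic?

Antiaromatic

The p orbitals form a continuous loop: every atom in a ring double bond is sp² and brings one electron to the p orbital; the boron has an empty p orbital. The ring is fully conjugated.
Counting π electrons: 6 × 2 = 12 from the double-bond units + 0 from the BH atom = 12.
With 12 = 4·3 π electrons, Hückel's rule classifies the planar ring as antiaromatic.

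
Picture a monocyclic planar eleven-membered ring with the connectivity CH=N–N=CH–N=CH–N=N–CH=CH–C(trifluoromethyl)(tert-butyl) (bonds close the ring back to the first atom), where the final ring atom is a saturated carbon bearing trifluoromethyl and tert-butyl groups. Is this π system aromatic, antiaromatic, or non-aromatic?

Non-aromatic

The C(trifluoromethyl)(tert-butyl) carbon is saturated: that saturated carbon is sp³ and has no p orbital in the ring π system. Conjugation is not continuous around the ring.
Hückel's rule only applies to fully conjugated rings, so this one is simply non-aromatic.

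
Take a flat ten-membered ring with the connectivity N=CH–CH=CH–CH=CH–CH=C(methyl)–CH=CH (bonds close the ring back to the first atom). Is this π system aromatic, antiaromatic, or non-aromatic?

Aromatic

All ring atoms are sp² and supply a p orbital to the ring (the double-bond atoms are sp², each contributing one p electron; the doubly-bonded nitrogens are pyridine-type — their lone pairs lie in the ring plane, leaving one electron in the p orbital); the conjugation is uninterrupted.
π-electron count: 5 × 2 = 10 from the 5 double-bond units.
Since 10 = 4·2 + 2, the ring meets the 4n+2 criterion.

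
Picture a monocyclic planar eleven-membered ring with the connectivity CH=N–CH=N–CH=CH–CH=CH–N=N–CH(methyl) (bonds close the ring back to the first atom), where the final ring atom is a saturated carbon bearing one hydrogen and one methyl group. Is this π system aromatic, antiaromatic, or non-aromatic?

Because that saturated carbon is sp³ and has no p orbital in the ring π system at the CH(methyl) position, the π system cannot extend all the way around the ring.
A ring that is not fully conjugated cannot be aromatic or antiaromatic regardless of its π-electron count.

Non-aromatic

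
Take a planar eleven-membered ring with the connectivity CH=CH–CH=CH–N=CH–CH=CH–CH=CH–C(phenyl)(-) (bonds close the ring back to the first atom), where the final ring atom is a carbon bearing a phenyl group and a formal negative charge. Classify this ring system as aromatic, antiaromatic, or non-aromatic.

The p orbitals form a continuous loop: every atom in a ring double bond is sp² and brings one electron to the p orbital; each sp² =N– keeps its lone pair in-plane and puts one electron into the π system; the carbanion's lone pair occupies the p orbital. The ring is fully conjugated.
Counting π electrons: 5 × 2 = 10 from the double-bond units + 2 from the C(phenyl)(-) atom = 12.
12 = 4(3); a planar, fully conjugated 4n system is antiaromatic.

Antiaromatic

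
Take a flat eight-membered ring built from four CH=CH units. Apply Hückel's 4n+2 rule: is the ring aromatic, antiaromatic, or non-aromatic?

Every ring atom contributes a p orbital perpendicular to the ring (the double-bond atoms are sp², each contributing one p electron), so the π system is cyclic and fully conjugated.
Tallying contributions gives 4 × 2 = 8 from the 4 double-bond units.
8 is a 4n count (n = 2), so the planar conjugated ring is antiaromatic.
(This ring is cyclooctatetraene.)

Antiaromatic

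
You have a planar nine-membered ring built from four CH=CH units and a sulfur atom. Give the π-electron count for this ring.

All ring atoms are sp² and supply a p orbital to the ring (every atom in a ring double bond is sp² and brings one electron to the p orbital; the sulfur donates one lone pair from its p orbital); the conjugation is uninterrupted.
Counting π electrons: 4 × 2 = 8 from the double-bond units + 2 from the S atom = 10.

10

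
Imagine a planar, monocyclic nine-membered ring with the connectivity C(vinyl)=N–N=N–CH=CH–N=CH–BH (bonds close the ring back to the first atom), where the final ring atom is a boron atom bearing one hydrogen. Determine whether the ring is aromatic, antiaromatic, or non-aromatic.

Antiaromatic

Every ring atom contributes a p orbital perpendicular to the ring (each doubly-bonded ring atom is sp² with one p-orbital electron; each =N– nitrogen is pyridine-type (lone pair in the sp² plane, one electron in the p orbital); the boron has an empty p orbital), so the π system is cyclic and fully conjugated.
Adding the contributions, 4 × 2 = 8 from the double-bond units + 0 from the BH atom = 8.
With 8 = 4·2 π electrons, Hückel's rule classifies the planar ring as antiaromatic.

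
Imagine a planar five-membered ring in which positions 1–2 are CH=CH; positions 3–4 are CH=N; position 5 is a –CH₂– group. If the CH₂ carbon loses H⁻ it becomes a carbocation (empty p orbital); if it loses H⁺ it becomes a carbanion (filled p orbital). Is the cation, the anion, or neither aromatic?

The anion

In both ions every ring atom is sp² and contributes a p orbital, so both rings are fully conjugated.
Cation: 2 × 2 + 0 = 4 π electrons → 4(1), antiaromatic.
Anion: 2 × 2 + 2 = 6 π electrons → 4(1)+2, aromatic.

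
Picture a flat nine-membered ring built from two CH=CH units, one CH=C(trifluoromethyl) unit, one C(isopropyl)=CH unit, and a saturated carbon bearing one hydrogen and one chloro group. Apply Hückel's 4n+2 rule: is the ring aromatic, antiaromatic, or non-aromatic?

Non-aromatic

The CH(chloro) position has four σ bonds — that saturated carbon is sp³ and has no p orbital in the ring π system — so the cyclic conjugation is interrupted.
Hückel's rule only applies to fully conjugated rings, so this one is simply non-aromatic.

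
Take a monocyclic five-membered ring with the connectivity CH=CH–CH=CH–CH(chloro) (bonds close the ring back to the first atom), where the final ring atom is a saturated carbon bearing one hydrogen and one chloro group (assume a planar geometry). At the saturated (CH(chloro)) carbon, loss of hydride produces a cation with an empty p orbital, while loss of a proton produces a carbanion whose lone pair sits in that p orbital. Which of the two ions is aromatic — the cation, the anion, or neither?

The anion

Both ions have a continuous loop of p orbitals — each ring atom is sp².
Cation: 2 × 2 + 0 = 4 π electrons → 4(1), antiaromatic.
Anion: 2 × 2 + 2 = 6 π electrons → 4(1)+2, aromatic.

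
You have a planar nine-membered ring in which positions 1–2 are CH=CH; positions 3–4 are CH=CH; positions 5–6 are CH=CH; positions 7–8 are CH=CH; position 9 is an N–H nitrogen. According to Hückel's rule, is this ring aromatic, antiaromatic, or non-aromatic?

Aromatic

Every ring atom contributes a p orbital perpendicular to the ring (the double-bond atoms are sp², each contributing one p electron; the pyrrole-type nitrogen donates its lone pair from the p orbital), so the π system is cyclic and fully conjugated.
π-electron count: 4 × 2 = 8 from the double-bond units + 2 from the NH atom = 10.
Since 10 = 4·2 + 2, the ring meets the 4n+2 criterion.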